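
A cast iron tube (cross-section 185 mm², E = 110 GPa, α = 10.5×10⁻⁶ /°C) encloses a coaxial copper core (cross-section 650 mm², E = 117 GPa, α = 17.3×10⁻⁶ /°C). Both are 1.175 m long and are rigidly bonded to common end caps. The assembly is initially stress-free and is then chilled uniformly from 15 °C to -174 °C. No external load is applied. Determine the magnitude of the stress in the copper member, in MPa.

σ ≈ 31.7 MPa (tensile)

The copper has the larger α, so on cooling it would change length more than the cast iron if both were free. The rigid plates force a common final length, so the copper is put into tension and the cast iron into compression, with equal and opposite forces P (no external load).
Compatibility of the two members (thermal + elastic change equal): (α₁ − α₂)ΔT = P·[1/(A₁E₁) + 1/(A₂E₂)].
|α₁ − α₂|·ΔT = 6.8×10⁻⁶ × 189 = 0.001285.
1/(A₁E₁) + 1/(A₂E₂) = 1/(185×110×10³) + 1/(650×117×10³) = 6.229×10⁻⁸ N⁻¹.
P = 0.001285 / 6.229×10⁻⁸ = 20630 N = 20.63 kN.
σ_{copper} = P/A₂ = 20630/650 = 31.74 MPa, tensile.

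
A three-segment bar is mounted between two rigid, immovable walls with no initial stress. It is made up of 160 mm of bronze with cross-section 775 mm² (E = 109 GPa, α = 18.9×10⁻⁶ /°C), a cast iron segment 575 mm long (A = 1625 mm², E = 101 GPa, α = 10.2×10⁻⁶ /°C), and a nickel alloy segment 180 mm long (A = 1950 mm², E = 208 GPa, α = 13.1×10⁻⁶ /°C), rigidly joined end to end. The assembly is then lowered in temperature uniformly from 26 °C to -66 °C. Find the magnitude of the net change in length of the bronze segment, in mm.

If the supports were absent, the total length change would be Σ αᵢΔT Lᵢ = 18.9×10⁻⁶×92×160 + 10.2×10⁻⁶×92×575 + 13.1×10⁻⁶×92×180 = 1.035 mm.
The walls prevent any net length change, so an axial force P (same in every segment) develops. Compatibility: P · Σ Lᵢ/(AᵢEᵢ) = δ_free.
Σ Lᵢ/(AᵢEᵢ) = 160/(775×109×10³) + 575/(1625×101×10³) + 180/(1950×208×10³) = 5.841×10⁻⁶ mm/N.
Hence P = δ_free / Σ(L/AE) = 1.035/5.841×10⁻⁶ = 177.1 kN (tensile).
For the bronze segment, free thermal change = 18.9×10⁻⁶×92×160 = 0.2782 mm and elastic change from P = 177100×160/(775×109×10³) = 0.3355 mm; these oppose, so the net change is 0.0573 mm (segment lengthens).

|ΔL| ≈ 0.0573 mm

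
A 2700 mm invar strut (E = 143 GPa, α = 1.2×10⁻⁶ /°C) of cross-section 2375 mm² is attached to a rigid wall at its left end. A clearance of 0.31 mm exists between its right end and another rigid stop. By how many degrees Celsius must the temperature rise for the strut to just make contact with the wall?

ΔT ≈ 95.7 °C

The gap closes when αΔT L = 0.31 mm, since the strut is still unstressed at that instant.
ΔT = 0.31 / (1.2×10⁻⁶ × 2700) = 95.68 °C.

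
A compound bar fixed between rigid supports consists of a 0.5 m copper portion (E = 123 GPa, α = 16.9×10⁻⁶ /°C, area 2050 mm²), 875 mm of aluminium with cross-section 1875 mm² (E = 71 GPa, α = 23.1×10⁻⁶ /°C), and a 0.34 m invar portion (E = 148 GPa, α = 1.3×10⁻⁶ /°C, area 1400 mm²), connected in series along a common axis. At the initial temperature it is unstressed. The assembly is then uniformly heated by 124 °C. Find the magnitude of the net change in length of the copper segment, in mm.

With the walls removed the bar would change length by δ_free = Σ αᵢΔT Lᵢ = 16.9×10⁻⁶×124×500 + 23.1×10⁻⁶×124×875 + 1.3×10⁻⁶×124×340 = 3.609 mm.
Since the ends are fixed, an axial force P builds up, equal in every segment, with P · Σ Lᵢ/(AᵢEᵢ) = δ_free.
The series flexibility is Σ Lᵢ/(AᵢEᵢ) = 500/(2050×123×10³) + 875/(1875×71×10³) + 340/(1400×148×10³) = 1.02×10⁻⁵ mm/N.
P = 3.609 / 1.02×10⁻⁵ = 353900 N = 353.9 kN, compressive.
For the copper segment, free thermal change = 16.9×10⁻⁶×124×500 = 1.048 mm and elastic change from P = 353900×500/(2050×123×10³) = 0.7018 mm; these oppose, so the net change is 0.346 mm (segment lengthens).

|ΔL| ≈ 0.346 mm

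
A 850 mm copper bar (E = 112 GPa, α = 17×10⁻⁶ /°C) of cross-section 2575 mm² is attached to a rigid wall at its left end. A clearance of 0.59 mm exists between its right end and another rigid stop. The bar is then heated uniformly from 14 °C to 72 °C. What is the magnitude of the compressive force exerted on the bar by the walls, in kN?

P ≈ 84.2 kN

If the wall were absent the bar would grow by αΔT L = 17×10⁻⁶ × 58 × 850 = 0.8381 mm.
The gap closes (δ_free > 0.59 mm) and the wall then resists a further 0.8381 − 0.59 = 0.2481 mm of expansion.
That suppressed elongation corresponds to σ = E·Δ/L = 112×10³ × 0.2481/850 = 32.69 MPa.
Force on the wall = σA = 32.69 × 2575 mm² = 84.18 kN.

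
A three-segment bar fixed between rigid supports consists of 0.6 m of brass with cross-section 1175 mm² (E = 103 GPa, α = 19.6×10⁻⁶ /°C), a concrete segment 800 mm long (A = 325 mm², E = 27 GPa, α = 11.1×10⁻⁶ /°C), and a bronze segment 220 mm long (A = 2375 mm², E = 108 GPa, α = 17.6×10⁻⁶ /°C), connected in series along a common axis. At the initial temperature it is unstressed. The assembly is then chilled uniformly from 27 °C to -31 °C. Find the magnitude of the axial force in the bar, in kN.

With the walls removed the bar would change length by δ_free = Σ αᵢΔT Lᵢ = 19.6×10⁻⁶×58×600 + 11.1×10⁻⁶×58×800 + 17.6×10⁻⁶×58×220 = 1.422 mm.
The walls prevent any net length change, so an axial force P (same in every segment) develops. Compatibility: P · Σ Lᵢ/(AᵢEᵢ) = δ_free.
Σ Lᵢ/(AᵢEᵢ) = 600/(1175×103×10³) + 800/(325×27×10³) + 220/(2375×108×10³) = 9.698×10⁻⁵ mm/N.
P = 1.422 / 9.698×10⁻⁵ = 14660 N = 14.66 kN, tensile.

P ≈ 14.7 kN (tensile)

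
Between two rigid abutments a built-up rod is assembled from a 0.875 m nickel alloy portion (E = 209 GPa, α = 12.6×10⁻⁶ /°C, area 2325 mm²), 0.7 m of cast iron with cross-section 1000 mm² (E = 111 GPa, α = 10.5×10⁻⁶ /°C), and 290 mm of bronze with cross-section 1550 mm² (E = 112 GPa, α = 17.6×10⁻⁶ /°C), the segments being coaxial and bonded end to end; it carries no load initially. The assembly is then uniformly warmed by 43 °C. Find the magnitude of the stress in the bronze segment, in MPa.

σ ≈ 66.6 MPa (compressive)

If the supports were absent, the total length change would be Σ αᵢΔT Lᵢ = 12.6×10⁻⁶×43×875 + 10.5×10⁻⁶×43×700 + 17.6×10⁻⁶×43×290 = 1.01 mm.
Since the ends are fixed, an axial force P builds up, equal in every segment, with P · Σ Lᵢ/(AᵢEᵢ) = δ_free.
The series flexibility is Σ Lᵢ/(AᵢEᵢ) = 875/(2325×209×10³) + 700/(1000×111×10³) + 290/(1550×112×10³) = 9.778×10⁻⁶ mm/N.
So P = 1.01 / 9.778×10⁻⁶ = 103.3 kN, compressive.
σ_{bronze} = P / A = 103300 / 1550 = 66.62 MPa.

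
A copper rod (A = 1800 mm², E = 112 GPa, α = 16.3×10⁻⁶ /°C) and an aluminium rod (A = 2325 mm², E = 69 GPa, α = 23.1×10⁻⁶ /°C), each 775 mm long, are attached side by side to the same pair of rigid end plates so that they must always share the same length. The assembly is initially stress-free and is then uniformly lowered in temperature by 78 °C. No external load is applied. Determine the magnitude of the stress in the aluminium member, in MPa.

Both members must finish at the same length. With the larger α, the aluminium tends to over-contract; the plates restrain it, putting the aluminium in tension and the copper in compression. With no external load the two internal forces are equal and opposite, magnitude P.
Compatibility of the two members (thermal + elastic change equal): (α₁ − α₂)ΔT = P·[1/(A₁E₁) + 1/(A₂E₂)].
|α₁ − α₂|·ΔT = 6.8×10⁻⁶ × 78 = 0.0005304.
1/(A₁E₁) + 1/(A₂E₂) = 1/(1800×112×10³) + 1/(2325×69×10³) = 1.119×10⁻⁸ N⁻¹.
So P = 0.0005304 / 1.119×10⁻⁸ = 47.38 kN.
σ_{aluminium} = P/A₂ = 47380/2325 = 20.38 MPa, tensile.

σ ≈ 20.4 MPa (tensile)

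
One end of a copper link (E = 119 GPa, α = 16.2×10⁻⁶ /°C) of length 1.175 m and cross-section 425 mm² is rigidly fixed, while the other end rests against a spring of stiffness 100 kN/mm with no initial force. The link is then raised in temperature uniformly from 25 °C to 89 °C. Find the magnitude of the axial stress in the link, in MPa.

If the spring were absent the link would lengthen by αΔT L = 16.2×10⁻⁶ × 64 × 1175 = 1.218 mm.
With a force P in the spring, the elastic change of the link is PL/(AE) and that of the spring is P/k; compatibility requires their sum to equal δ_free.
So P = δ_free / [L/(AE) + 1/k] = 1.218 / [ 1175/(425×119×10³) + 1/(100×10³) ].
P = 1.218 / 3.323×10⁻⁵ = 36660 N.
σ = P/A = 36660/425 = 86.25 MPa.

σ ≈ 86.3 MPa (compressive)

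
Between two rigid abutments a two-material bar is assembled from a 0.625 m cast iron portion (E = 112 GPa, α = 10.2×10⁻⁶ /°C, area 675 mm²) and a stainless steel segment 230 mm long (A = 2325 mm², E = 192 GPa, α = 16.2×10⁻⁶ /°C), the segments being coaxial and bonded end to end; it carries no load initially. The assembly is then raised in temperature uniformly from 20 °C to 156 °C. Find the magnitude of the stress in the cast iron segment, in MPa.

If the supports were absent, the total length change would be Σ αᵢΔT Lᵢ = 10.2×10⁻⁶×136×625 + 16.2×10⁻⁶×136×230 = 1.374 mm.
The walls prevent any net length change, so an axial force P (same in every segment) develops. Compatibility: P · Σ Lᵢ/(AᵢEᵢ) = δ_free.
Σ Lᵢ/(AᵢEᵢ) = 625/(675×112×10³) + 230/(2325×192×10³) = 8.782×10⁻⁶ mm/N.
So P = 1.374 / 8.782×10⁻⁶ = 156.4 kN, compressive.
σ_{cast iron} = P / A = 156400 / 675 = 231.7 MPa.

σ ≈ 232 MPa (compressive)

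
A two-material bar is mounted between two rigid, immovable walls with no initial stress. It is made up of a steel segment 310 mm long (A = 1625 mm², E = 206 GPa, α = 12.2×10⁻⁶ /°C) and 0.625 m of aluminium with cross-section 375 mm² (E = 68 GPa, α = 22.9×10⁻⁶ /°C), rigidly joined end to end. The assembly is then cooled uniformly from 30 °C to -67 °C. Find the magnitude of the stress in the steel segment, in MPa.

If the supports were absent, the total length change would be Σ αᵢΔT Lᵢ = 12.2×10⁻⁶×97×310 + 22.9×10⁻⁶×97×625 = 1.755 mm.
The walls prevent any net length change, so an axial force P (same in every segment) develops. Compatibility: P · Σ Lᵢ/(AᵢEᵢ) = δ_free.
The series flexibility is Σ Lᵢ/(AᵢEᵢ) = 310/(1625×206×10³) + 625/(375×68×10³) = 2.544×10⁻⁵ mm/N.
So P = 1.755 / 2.544×10⁻⁵ = 69 kN, tensile.
σ_{steel} = P / A = 69000 / 1625 = 42.46 MPa.

σ ≈ 42.5 MPa (tensile)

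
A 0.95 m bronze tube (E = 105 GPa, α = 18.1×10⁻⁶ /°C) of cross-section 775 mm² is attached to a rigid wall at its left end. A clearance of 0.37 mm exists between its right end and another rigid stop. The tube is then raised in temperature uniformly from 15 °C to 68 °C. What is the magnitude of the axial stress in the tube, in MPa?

σ ≈ 59.8 MPa (compressive)

Unrestrained expansion: δ_free = αΔT L = 18.1×10⁻⁶ × 53 × 950 = 0.9113 mm.
This exceeds the 0.37 mm gap, so the wall pushes back. The portion of expansion that must be recovered elastically is δ_free − gap = 0.9113 − 0.37 = 0.5413 mm.
That suppressed elongation corresponds to σ = E·Δ/L = 105×10³ × 0.5413/950 = 59.83 MPa.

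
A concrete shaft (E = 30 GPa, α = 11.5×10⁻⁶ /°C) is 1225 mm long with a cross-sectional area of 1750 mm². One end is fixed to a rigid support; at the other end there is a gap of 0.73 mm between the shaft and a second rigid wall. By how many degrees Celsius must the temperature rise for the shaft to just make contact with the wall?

The gap closes when αΔT L = 0.73 mm, since the shaft is still unstressed at that instant.
So ΔT = g/(αL) = 0.73/(11.5×10⁻⁶ × 1225) = 51.82 °C.

ΔT ≈ 51.8 °C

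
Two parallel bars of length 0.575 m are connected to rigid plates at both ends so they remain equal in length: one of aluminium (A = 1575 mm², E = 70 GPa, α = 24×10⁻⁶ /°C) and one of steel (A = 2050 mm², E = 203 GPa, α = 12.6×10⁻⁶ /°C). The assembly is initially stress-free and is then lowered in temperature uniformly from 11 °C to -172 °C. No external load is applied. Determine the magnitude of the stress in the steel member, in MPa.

σ ≈ 88.7 MPa (compressive)

Equilibrium of a rigid end plate with no external load gives equal and opposite internal forces ±P in the two members. Since α_{aluminium} > α_{steel}, cooling drives the aluminium into tension and the steel into compression.
Compatibility of the two members (thermal + elastic change equal): (α₁ − α₂)ΔT = P·[1/(A₁E₁) + 1/(A₂E₂)].
|α₁ − α₂|·ΔT = 11.4×10⁻⁶ × 183 = 0.002086.
1/(A₁E₁) + 1/(A₂E₂) = 1/(1575×70×10³) + 1/(2050×203×10³) = 1.147×10⁻⁸ N⁻¹.
So P = 0.002086 / 1.147×10⁻⁸ = 181.8 kN.
σ_{steel} = P/A₂ = 181800/2050 = 88.7 MPa, compressive.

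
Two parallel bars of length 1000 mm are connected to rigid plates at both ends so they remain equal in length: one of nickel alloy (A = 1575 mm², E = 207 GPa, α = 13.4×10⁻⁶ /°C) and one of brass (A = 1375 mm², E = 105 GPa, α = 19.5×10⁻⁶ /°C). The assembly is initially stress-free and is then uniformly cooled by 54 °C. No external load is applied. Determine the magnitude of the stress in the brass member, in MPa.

σ ≈ 24 MPa (tensile)

Equilibrium of a rigid end plate with no external load gives equal and opposite internal forces ±P in the two members. Since α_{brass} > α_{nickel alloy}, cooling drives the brass into tension and the nickel alloy into compression.
Setting the final lengths equal and cancelling L: (α₁ − α₂)ΔT = P/(A₁E₁) + P/(A₂E₂).
|α₁ − α₂|·ΔT = 6.1×10⁻⁶ × 54 = 0.0003294.
1/(A₁E₁) + 1/(A₂E₂) = 1/(1575×207×10³) + 1/(1375×105×10³) = 9.994×10⁻⁹ N⁻¹.
P = 0.0003294 / 9.994×10⁻⁹ = 32960 N = 32.96 kN.
σ_{brass} = P/A₂ = 32960/1375 = 23.97 MPa, tensile.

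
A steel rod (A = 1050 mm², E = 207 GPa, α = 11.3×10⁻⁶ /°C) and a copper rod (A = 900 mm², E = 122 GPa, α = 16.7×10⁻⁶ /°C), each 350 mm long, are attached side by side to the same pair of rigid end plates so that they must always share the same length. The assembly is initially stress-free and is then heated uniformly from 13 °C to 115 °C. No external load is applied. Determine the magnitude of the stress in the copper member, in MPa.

The copper has the larger α, so on heating it would change length more than the steel if both were free. The rigid plates force a common final length, so the copper is put into compression and the steel into tension, with equal and opposite forces P (no external load).
Setting the final lengths equal and cancelling L: (α₁ − α₂)ΔT = P/(A₁E₁) + P/(A₂E₂).
|α₁ − α₂|·ΔT = 5.4×10⁻⁶ × 102 = 0.0005508.
1/(A₁E₁) + 1/(A₂E₂) = 1/(1050×207×10³) + 1/(900×122×10³) = 1.371×10⁻⁸ N⁻¹.
P = 0.0005508 / 1.371×10⁻⁸ = 40180 N = 40.18 kN.
σ_{copper} = P/A₂ = 40180/900 = 44.64 MPa, compressive.

σ ≈ 44.6 MPa (compressive)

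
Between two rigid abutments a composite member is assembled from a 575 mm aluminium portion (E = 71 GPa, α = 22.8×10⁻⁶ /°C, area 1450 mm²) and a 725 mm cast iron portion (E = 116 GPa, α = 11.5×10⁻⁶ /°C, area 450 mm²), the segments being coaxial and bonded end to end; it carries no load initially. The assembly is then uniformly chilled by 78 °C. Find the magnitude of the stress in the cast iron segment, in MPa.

σ ≈ 191 MPa (tensile)

With the walls removed the bar would change length by δ_free = Σ αᵢΔT Lᵢ = 22.8×10⁻⁶×78×575 + 11.5×10⁻⁶×78×725 = 1.673 mm.
Since the ends are fixed, an axial force P builds up, equal in every segment, with P · Σ Lᵢ/(AᵢEᵢ) = δ_free.
Σ Lᵢ/(AᵢEᵢ) = 575/(1450×71×10³) + 725/(450×116×10³) = 1.947×10⁻⁵ mm/N.
So P = 1.673 / 1.947×10⁻⁵ = 85.9 kN, tensile.
σ_{cast iron} = P / A = 85900 / 450 = 190.9 MPa.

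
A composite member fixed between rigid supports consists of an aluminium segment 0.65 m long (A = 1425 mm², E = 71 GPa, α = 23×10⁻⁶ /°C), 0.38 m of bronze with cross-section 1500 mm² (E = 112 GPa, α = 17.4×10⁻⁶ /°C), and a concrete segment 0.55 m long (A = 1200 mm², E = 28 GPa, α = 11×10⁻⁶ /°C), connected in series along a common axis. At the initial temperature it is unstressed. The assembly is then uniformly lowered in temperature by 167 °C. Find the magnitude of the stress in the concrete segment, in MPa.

Free thermal contraction of the whole bar: Σ αᵢΔT Lᵢ = 23×10⁻⁶×167×650 + 17.4×10⁻⁶×167×380 + 11×10⁻⁶×167×550 = 4.611 mm.
Since the ends are fixed, an axial force P builds up, equal in every segment, with P · Σ Lᵢ/(AᵢEᵢ) = δ_free.
Σ Lᵢ/(AᵢEᵢ) = 650/(1425×71×10³) + 380/(1500×112×10³) + 550/(1200×28×10³) = 2.506×10⁻⁵ mm/N.
Hence P = δ_free / Σ(L/AE) = 4.611/2.506×10⁻⁵ = 184 kN (tensile).
σ_{concrete} = P / A = 184000 / 1200 = 153.4 MPa.

σ ≈ 153 MPa (tensile)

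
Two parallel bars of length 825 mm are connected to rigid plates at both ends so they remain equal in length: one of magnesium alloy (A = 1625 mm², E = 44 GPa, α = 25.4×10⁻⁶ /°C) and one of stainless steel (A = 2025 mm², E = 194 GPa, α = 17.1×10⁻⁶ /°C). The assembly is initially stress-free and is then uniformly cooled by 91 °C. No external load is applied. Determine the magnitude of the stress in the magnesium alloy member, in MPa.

σ ≈ 28.1 MPa (tensile)

The magnesium alloy has the larger α, so on cooling it would change length more than the stainless steel if both were free. The rigid plates force a common final length, so the magnesium alloy is put into tension and the stainless steel into compression, with equal and opposite forces P (no external load).
Setting the final lengths equal and cancelling L: (α₁ − α₂)ΔT = P/(A₁E₁) + P/(A₂E₂).
|α₁ − α₂|·ΔT = 8.3×10⁻⁶ × 91 = 0.0007553.
1/(A₁E₁) + 1/(A₂E₂) = 1/(1625×44×10³) + 1/(2025×194×10³) = 1.653×10⁻⁸ N⁻¹.
P = 0.0007553 / 1.653×10⁻⁸ = 45690 N = 45.69 kN.
σ_{magnesium alloy} = P/A₁ = 45690/1625 = 28.12 MPa, tensile.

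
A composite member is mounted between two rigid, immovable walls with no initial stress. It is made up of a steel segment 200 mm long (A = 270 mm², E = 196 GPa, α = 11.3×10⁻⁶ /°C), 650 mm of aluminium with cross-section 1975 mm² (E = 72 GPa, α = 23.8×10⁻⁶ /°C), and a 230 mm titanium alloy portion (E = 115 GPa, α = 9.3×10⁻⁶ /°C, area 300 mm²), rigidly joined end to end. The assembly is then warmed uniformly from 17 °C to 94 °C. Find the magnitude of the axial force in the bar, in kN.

Free thermal expansion of the whole bar: Σ αᵢΔT Lᵢ = 11.3×10⁻⁶×77×200 + 23.8×10⁻⁶×77×650 + 9.3×10⁻⁶×77×230 = 1.53 mm.
The walls prevent any net length change, so an axial force P (same in every segment) develops. Compatibility: P · Σ Lᵢ/(AᵢEᵢ) = δ_free.
Σ Lᵢ/(AᵢEᵢ) = 200/(270×196×10³) + 650/(1975×72×10³) + 230/(300×115×10³) = 1.502×10⁻⁵ mm/N.
So P = 1.53 / 1.502×10⁻⁵ = 101.9 kN, compressive.

P ≈ 102 kN (compressive)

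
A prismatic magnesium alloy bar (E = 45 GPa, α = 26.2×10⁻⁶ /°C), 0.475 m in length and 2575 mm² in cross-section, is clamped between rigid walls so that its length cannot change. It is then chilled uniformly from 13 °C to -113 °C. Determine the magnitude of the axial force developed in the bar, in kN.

P ≈ 383 kN (tensile)

The ends cannot move, so σ = EαΔT = 45×10³ × 26.2×10⁻⁶ × 126 = 148.6 MPa.
P = AEαΔT = 2575 × 45×10³ × 26.2×10⁻⁶ × 126 = 382.5 kN (tensile).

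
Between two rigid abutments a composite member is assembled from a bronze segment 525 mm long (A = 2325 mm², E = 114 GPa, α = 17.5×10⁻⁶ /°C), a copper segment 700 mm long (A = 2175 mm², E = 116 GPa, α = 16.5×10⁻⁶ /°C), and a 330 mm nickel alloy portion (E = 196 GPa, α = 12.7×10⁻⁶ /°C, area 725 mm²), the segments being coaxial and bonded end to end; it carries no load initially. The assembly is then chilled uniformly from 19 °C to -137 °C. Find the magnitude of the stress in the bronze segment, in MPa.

With the walls removed the bar would change length by δ_free = Σ αᵢΔT Lᵢ = 17.5×10⁻⁶×156×525 + 16.5×10⁻⁶×156×700 + 12.7×10⁻⁶×156×330 = 3.889 mm.
The rigid supports impose zero overall length change; the single axial force P common to all segments must satisfy P Σ Lᵢ/(AᵢEᵢ) = δ_free.
Σ Lᵢ/(AᵢEᵢ) = 525/(2325×114×10³) + 700/(2175×116×10³) + 330/(725×196×10³) = 7.078×10⁻⁶ mm/N.
So P = 3.889 / 7.078×10⁻⁶ = 549.5 kN, tensile.
σ_{bronze} = P / A = 549500 / 2325 = 236.3 MPa.

σ ≈ 236 MPa (tensile)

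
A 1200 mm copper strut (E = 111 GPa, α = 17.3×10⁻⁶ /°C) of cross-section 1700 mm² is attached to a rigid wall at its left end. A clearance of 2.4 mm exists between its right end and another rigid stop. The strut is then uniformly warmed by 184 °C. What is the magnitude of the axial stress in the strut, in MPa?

σ ≈ 131 MPa (compressive)

Free thermal elongation = αΔT L = 17.3×10⁻⁶ × 184 × 1200 = 3.82 mm.
The gap closes (δ_free > 2.4 mm) and the wall then resists a further 3.82 − 2.4 = 1.42 mm of expansion.
So σ = E(δ_free − g)/L = 111×10³ × 1.42/1200 = 131.3 MPa.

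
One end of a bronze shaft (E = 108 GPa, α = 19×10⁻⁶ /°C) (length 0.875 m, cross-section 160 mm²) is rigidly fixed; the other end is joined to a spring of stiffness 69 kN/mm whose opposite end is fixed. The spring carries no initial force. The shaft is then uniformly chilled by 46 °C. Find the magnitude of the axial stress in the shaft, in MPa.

σ ≈ 73.4 MPa (tensile)

Free thermal contraction: δ_free = αΔT L = 19×10⁻⁶ × 46 × 875 = 0.7647 mm.
Let P be the tensile force in the spring. The shaft extends elastically by PL/(AE) and the spring stretches by P/k; together these equal δ_free.
P [ L/(AE) + 1/k ] = δ_free → P [ 875/(160×108×10³) + 1/(69×10³) ] = 0.7647.
P = 0.7647 / 6.513×10⁻⁵ = 11740 N.
σ = P/A = 11740/160 = 73.39 MPa.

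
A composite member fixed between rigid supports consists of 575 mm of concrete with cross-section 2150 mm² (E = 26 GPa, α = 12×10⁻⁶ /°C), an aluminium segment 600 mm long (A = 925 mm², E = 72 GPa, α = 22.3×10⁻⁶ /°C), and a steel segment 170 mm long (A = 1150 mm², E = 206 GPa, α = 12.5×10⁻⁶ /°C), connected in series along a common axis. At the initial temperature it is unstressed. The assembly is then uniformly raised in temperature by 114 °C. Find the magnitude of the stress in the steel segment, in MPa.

σ ≈ 111 MPa (compressive)

Free thermal expansion of the whole bar: Σ αᵢΔT Lᵢ = 12×10⁻⁶×114×575 + 22.3×10⁻⁶×114×600 + 12.5×10⁻⁶×114×170 = 2.554 mm.
The rigid supports impose zero overall length change; the single axial force P common to all segments must satisfy P Σ Lᵢ/(AᵢEᵢ) = δ_free.
The series flexibility is Σ Lᵢ/(AᵢEᵢ) = 575/(2150×26×10³) + 600/(925×72×10³) + 170/(1150×206×10³) = 2.001×10⁻⁵ mm/N.
Hence P = δ_free / Σ(L/AE) = 2.554/2.001×10⁻⁵ = 127.6 kN (compressive).
σ_{steel} = P / A = 127600 / 1150 = 111 MPa.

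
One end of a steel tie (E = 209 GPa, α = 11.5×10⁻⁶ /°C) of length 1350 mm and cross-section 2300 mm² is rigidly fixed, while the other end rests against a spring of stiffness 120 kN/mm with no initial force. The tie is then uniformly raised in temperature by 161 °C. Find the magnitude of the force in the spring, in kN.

P ≈ 224 kN

Free thermal expansion: δ_free = αΔT L = 11.5×10⁻⁶ × 161 × 1350 = 2.5 mm.
Let P be the compressive force at the spring. The tie shortens elastically by PL/(AE) and the spring compresses by P/k; together these equal δ_free.
P [ L/(AE) + 1/k ] = δ_free → P [ 1350/(2300×209×10³) + 1/(120×10³) ] = 2.5.
P = 2.5 / 1.114×10⁻⁵ = 224300 N.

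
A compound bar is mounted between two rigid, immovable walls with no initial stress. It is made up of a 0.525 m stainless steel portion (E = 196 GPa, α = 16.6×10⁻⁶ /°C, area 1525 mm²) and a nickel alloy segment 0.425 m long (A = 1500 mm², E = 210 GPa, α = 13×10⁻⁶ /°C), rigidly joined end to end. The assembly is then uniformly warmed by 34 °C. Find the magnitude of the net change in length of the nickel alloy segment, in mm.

|ΔL| ≈ 0.0225 mm

Free thermal expansion of the whole bar: Σ αᵢΔT Lᵢ = 16.6×10⁻⁶×34×525 + 13×10⁻⁶×34×425 = 0.4842 mm.
The rigid supports impose zero overall length change; the single axial force P common to all segments must satisfy P Σ Lᵢ/(AᵢEᵢ) = δ_free.
Σ Lᵢ/(AᵢEᵢ) = 525/(1525×196×10³) + 425/(1500×210×10³) = 3.106×10⁻⁶ mm/N.
P = 0.4842 / 3.106×10⁻⁶ = 155900 N = 155.9 kN, compressive.
For the nickel alloy segment, free thermal change = 13×10⁻⁶×34×425 = 0.1878 mm and elastic change from P = 155900×425/(1500×210×10³) = 0.2103 mm; these oppose, so the net change is 0.0225 mm (segment shortens).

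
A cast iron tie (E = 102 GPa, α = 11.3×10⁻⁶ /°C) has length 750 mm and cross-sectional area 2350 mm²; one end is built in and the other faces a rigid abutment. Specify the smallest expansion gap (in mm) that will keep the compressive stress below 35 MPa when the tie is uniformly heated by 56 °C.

g ≈ 0.217 mm

With no wall the tie would lengthen by αΔT L = 11.3×10⁻⁶ × 56 × 750 = 0.4746 mm.
A stress of 35 MPa corresponds to the wall pushing the tie back by σL/E = 35×750/(102×10³) = 0.2574 mm.
So the gap has to take up the difference, g_min = δ_free − σL/E = 0.4746 − 0.2574 = 0.2172 mm.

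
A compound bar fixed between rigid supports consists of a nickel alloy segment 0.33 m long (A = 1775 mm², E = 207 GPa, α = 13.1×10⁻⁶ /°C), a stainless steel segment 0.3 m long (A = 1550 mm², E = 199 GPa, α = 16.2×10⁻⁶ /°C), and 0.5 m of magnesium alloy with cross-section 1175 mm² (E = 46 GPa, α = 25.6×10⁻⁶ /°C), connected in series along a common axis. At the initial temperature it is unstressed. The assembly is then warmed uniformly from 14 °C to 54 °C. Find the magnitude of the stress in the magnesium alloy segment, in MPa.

If the supports were absent, the total length change would be Σ αᵢΔT Lᵢ = 13.1×10⁻⁶×40×330 + 16.2×10⁻⁶×40×300 + 25.6×10⁻⁶×40×500 = 0.8793 mm.
The walls prevent any net length change, so an axial force P (same in every segment) develops. Compatibility: P · Σ Lᵢ/(AᵢEᵢ) = δ_free.
The series flexibility is Σ Lᵢ/(AᵢEᵢ) = 330/(1775×207×10³) + 300/(1550×199×10³) + 500/(1175×46×10³) = 1.112×10⁻⁵ mm/N.
P = 0.8793 / 1.112×10⁻⁵ = 79070 N = 79.07 kN, compressive.
σ_{magnesium alloy} = P / A = 79070 / 1175 = 67.29 MPa.

σ ≈ 67.3 MPa (compressive)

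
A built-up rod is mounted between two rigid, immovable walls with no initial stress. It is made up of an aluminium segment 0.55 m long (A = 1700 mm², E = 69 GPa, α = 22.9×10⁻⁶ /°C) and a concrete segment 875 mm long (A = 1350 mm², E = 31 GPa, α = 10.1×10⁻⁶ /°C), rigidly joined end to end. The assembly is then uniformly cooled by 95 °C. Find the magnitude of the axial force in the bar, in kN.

P ≈ 79.5 kN (tensile)

If the supports were absent, the total length change would be Σ αᵢΔT Lᵢ = 22.9×10⁻⁶×95×550 + 10.1×10⁻⁶×95×875 = 2.036 mm.
The rigid supports impose zero overall length change; the single axial force P common to all segments must satisfy P Σ Lᵢ/(AᵢEᵢ) = δ_free.
The series flexibility is Σ Lᵢ/(AᵢEᵢ) = 550/(1700×69×10³) + 875/(1350×31×10³) = 2.56×10⁻⁵ mm/N.
Hence P = δ_free / Σ(L/AE) = 2.036/2.56×10⁻⁵ = 79.54 kN (tensile).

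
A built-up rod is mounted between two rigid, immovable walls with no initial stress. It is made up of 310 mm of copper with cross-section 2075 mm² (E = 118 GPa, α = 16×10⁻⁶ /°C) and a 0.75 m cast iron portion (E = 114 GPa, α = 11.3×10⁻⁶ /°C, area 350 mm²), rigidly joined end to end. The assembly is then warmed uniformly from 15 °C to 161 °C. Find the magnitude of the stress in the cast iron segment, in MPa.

If the supports were absent, the total length change would be Σ αᵢΔT Lᵢ = 16×10⁻⁶×146×310 + 11.3×10⁻⁶×146×750 = 1.962 mm.
Since the ends are fixed, an axial force P builds up, equal in every segment, with P · Σ Lᵢ/(AᵢEᵢ) = δ_free.
Σ Lᵢ/(AᵢEᵢ) = 310/(2075×118×10³) + 750/(350×114×10³) = 2.006×10⁻⁵ mm/N.
Hence P = δ_free / Σ(L/AE) = 1.962/2.006×10⁻⁵ = 97.77 kN (compressive).
σ_{cast iron} = P / A = 97770 / 350 = 279.3 MPa.

σ ≈ 279 MPa (compressive)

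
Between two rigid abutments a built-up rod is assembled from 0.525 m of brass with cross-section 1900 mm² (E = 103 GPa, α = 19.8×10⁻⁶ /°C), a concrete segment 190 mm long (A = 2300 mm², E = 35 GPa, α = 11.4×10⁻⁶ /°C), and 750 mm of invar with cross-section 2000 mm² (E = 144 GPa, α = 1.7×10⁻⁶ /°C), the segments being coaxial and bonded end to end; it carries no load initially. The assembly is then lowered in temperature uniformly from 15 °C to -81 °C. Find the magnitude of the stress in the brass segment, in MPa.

If the supports were absent, the total length change would be Σ αᵢΔT Lᵢ = 19.8×10⁻⁶×96×525 + 11.4×10⁻⁶×96×190 + 1.7×10⁻⁶×96×750 = 1.328 mm.
Since the ends are fixed, an axial force P builds up, equal in every segment, with P · Σ Lᵢ/(AᵢEᵢ) = δ_free.
Σ Lᵢ/(AᵢEᵢ) = 525/(1900×103×10³) + 190/(2300×35×10³) + 750/(2000×144×10³) = 7.647×10⁻⁶ mm/N.
Hence P = δ_free / Σ(L/AE) = 1.328/7.647×10⁻⁶ = 173.7 kN (tensile).
σ_{brass} = P / A = 173700 / 1900 = 91.42 MPa.

σ ≈ 91.4 MPa (tensile)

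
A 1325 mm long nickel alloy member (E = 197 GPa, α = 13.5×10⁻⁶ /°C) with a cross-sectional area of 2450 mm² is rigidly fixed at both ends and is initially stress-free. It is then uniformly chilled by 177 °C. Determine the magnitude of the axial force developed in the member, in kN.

With zero net strain, σ = E·αΔT = 197 GPa × 13.5×10⁻⁶ × 177 = 470.7 MPa.
P = AEαΔT = 2450 × 197×10³ × 13.5×10⁻⁶ × 177 = 1153 kN (tensile).

P ≈ 1150 kN (tensile)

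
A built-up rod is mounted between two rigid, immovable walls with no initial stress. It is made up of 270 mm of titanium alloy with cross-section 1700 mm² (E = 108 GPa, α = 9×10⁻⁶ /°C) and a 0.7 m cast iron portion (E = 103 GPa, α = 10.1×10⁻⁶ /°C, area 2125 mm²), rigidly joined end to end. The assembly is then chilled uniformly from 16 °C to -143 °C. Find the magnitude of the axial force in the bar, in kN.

If the supports were absent, the total length change would be Σ αᵢΔT Lᵢ = 9×10⁻⁶×159×270 + 10.1×10⁻⁶×159×700 = 1.51 mm.
The walls prevent any net length change, so an axial force P (same in every segment) develops. Compatibility: P · Σ Lᵢ/(AᵢEᵢ) = δ_free.
Σ Lᵢ/(AᵢEᵢ) = 270/(1700×108×10³) + 700/(2125×103×10³) = 4.669×10⁻⁶ mm/N.
Hence P = δ_free / Σ(L/AE) = 1.51/4.669×10⁻⁶ = 323.5 kN (tensile).

P ≈ 324 kN (tensile)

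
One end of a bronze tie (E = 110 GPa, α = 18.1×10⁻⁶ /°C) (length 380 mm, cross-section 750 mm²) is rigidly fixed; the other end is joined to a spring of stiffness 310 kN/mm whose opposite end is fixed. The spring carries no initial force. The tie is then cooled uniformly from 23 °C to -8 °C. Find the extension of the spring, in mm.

If the spring were absent the tie would shorten by αΔT L = 18.1×10⁻⁶ × 31 × 380 = 0.2132 mm.
Let P be the tensile force in the spring. The tie extends elastically by PL/(AE) and the spring stretches by P/k; together these equal δ_free.
P [ L/(AE) + 1/k ] = δ_free → P [ 380/(750×110×10³) + 1/(310×10³) ] = 0.2132.
P = 0.2132 / 7.832×10⁻⁶ = 27220 N.
Spring extension = P/k = 27220/(310×10³) = 0.08782 mm.

δ ≈ 0.0878 mm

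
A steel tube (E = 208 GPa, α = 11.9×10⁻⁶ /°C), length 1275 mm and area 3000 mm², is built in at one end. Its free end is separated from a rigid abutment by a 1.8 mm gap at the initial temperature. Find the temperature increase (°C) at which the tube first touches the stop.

The gap closes when αΔT L = 1.8 mm, since the tube is still unstressed at that instant.
So ΔT = g/(αL) = 1.8/(11.9×10⁻⁶ × 1275) = 118.6 °C.

ΔT ≈ 119 °C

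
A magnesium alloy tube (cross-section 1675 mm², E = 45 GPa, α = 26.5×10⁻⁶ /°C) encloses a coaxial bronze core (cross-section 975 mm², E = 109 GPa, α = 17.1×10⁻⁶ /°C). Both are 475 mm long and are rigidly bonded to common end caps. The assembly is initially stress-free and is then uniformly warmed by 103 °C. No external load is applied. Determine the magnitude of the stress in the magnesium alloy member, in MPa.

σ ≈ 25.5 MPa (compressive)

The magnesium alloy has the larger α, so on heating it would change length more than the bronze if both were free. The rigid plates force a common final length, so the magnesium alloy is put into compression and the bronze into tension, with equal and opposite forces P (no external load).
Setting the final lengths equal and cancelling L: (α₁ − α₂)ΔT = P/(A₁E₁) + P/(A₂E₂).
|α₁ − α₂|·ΔT = 9.4×10⁻⁶ × 103 = 0.0009682.
1/(A₁E₁) + 1/(A₂E₂) = 1/(1675×45×10³) + 1/(975×109×10³) = 2.268×10⁻⁸ N⁻¹.
P = 0.0009682 / 2.268×10⁻⁸ = 42700 N = 42.7 kN.
σ_{magnesium alloy} = P/A₁ = 42700/1675 = 25.49 MPa, compressive.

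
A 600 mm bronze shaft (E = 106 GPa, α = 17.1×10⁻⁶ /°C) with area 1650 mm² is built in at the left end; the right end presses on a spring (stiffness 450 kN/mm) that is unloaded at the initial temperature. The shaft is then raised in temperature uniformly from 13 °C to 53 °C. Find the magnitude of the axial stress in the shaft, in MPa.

If the spring were absent the shaft would lengthen by αΔT L = 17.1×10⁻⁶ × 40 × 600 = 0.4104 mm.
Let P be the compressive force at the spring. The shaft shortens elastically by PL/(AE) and the spring compresses by P/k; together these equal δ_free.
So P = δ_free / [L/(AE) + 1/k] = 0.4104 / [ 600/(1650×106×10³) + 1/(450×10³) ].
P = 0.4104 / 5.653×10⁻⁶ = 72600 N.
σ = P/A = 72600/1650 = 44 MPa.

σ ≈ 44 MPa (compressive)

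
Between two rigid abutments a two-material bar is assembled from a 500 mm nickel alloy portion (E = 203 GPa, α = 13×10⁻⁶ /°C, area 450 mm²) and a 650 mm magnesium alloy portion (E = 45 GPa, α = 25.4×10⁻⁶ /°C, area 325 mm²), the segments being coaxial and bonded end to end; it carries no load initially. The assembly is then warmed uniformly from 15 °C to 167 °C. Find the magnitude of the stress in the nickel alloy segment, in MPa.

σ ≈ 156 MPa (compressive)

With the walls removed the bar would change length by δ_free = Σ αᵢΔT Lᵢ = 13×10⁻⁶×152×500 + 25.4×10⁻⁶×152×650 = 3.498 mm.
The walls prevent any net length change, so an axial force P (same in every segment) develops. Compatibility: P · Σ Lᵢ/(AᵢEᵢ) = δ_free.
The series flexibility is Σ Lᵢ/(AᵢEᵢ) = 500/(450×203×10³) + 650/(325×45×10³) = 4.992×10⁻⁵ mm/N.
Hence P = δ_free / Σ(L/AE) = 3.498/4.992×10⁻⁵ = 70.07 kN (compressive).
σ_{nickel alloy} = P / A = 70070 / 450 = 155.7 MPa.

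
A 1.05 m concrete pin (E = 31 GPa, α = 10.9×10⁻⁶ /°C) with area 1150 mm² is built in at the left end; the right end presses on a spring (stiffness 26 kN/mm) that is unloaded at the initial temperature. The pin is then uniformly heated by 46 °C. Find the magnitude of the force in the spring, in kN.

Free thermal expansion: δ_free = αΔT L = 10.9×10⁻⁶ × 46 × 1050 = 0.5265 mm.
Let P be the compressive force at the spring. The pin shortens elastically by PL/(AE) and the spring compresses by P/k; together these equal δ_free.
P [ L/(AE) + 1/k ] = δ_free → P [ 1050/(1150×31×10³) + 1/(26×10³) ] = 0.5265.
P = 0.5265 / 6.791×10⁻⁵ = 7752 N.

P ≈ 7.75 kN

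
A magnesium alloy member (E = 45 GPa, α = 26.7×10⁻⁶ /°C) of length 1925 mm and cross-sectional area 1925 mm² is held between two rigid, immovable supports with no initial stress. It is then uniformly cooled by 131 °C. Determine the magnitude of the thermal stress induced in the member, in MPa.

The supports are rigid, so the total axial strain is zero. The restrained thermal strain is ε = αΔT = 26.7×10⁻⁶ × 131 = 3497.7×10⁻⁶.
The stress required to suppress this strain is σ = Eε = 45×10³ × 3497.7×10⁻⁶ = 157.4 MPa, tensile since the member is trying to contract.

σ ≈ 157 MPa (tensile)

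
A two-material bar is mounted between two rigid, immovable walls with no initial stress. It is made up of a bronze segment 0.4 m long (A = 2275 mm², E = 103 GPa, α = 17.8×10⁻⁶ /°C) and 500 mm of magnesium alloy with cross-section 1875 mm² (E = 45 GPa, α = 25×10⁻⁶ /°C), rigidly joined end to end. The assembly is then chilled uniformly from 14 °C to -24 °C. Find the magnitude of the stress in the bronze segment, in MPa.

With the walls removed the bar would change length by δ_free = Σ αᵢΔT Lᵢ = 17.8×10⁻⁶×38×400 + 25×10⁻⁶×38×500 = 0.7456 mm.
Since the ends are fixed, an axial force P builds up, equal in every segment, with P · Σ Lᵢ/(AᵢEᵢ) = δ_free.
The series flexibility is Σ Lᵢ/(AᵢEᵢ) = 400/(2275×103×10³) + 500/(1875×45×10³) = 7.633×10⁻⁶ mm/N.
Hence P = δ_free / Σ(L/AE) = 0.7456/7.633×10⁻⁶ = 97.68 kN (tensile).
σ_{bronze} = P / A = 97680 / 2275 = 42.93 MPa.

σ ≈ 42.9 MPa (tensile)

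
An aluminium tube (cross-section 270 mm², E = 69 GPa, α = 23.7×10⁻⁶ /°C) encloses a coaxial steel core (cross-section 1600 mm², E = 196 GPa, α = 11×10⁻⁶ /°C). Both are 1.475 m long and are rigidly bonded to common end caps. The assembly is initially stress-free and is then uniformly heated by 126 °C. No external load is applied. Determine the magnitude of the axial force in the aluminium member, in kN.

Both members must finish at the same length. With the larger α, the aluminium tends to over-expand; the plates restrain it, putting the aluminium in compression and the steel in tension. With no external load the two internal forces are equal and opposite, magnitude P.
Compatibility of the two members (thermal + elastic change equal): (α₁ − α₂)ΔT = P·[1/(A₁E₁) + 1/(A₂E₂)].
|α₁ − α₂|·ΔT = 12.7×10⁻⁶ × 126 = 0.0016.
1/(A₁E₁) + 1/(A₂E₂) = 1/(270×69×10³) + 1/(1600×196×10³) = 5.687×10⁻⁸ N⁻¹.
So P = 0.0016 / 5.687×10⁻⁸ = 28.14 kN.

P ≈ 28.1 kN (compressive in the aluminium)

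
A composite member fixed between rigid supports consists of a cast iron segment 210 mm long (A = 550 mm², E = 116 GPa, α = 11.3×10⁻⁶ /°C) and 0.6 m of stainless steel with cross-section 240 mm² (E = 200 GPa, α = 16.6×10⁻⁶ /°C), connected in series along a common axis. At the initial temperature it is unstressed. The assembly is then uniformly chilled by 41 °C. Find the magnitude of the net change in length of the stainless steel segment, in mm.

If the supports were absent, the total length change would be Σ αᵢΔT Lᵢ = 11.3×10⁻⁶×41×210 + 16.6×10⁻⁶×41×600 = 0.5057 mm.
Since the ends are fixed, an axial force P builds up, equal in every segment, with P · Σ Lᵢ/(AᵢEᵢ) = δ_free.
Σ Lᵢ/(AᵢEᵢ) = 210/(550×116×10³) + 600/(240×200×10³) = 1.579×10⁻⁵ mm/N.
Hence P = δ_free / Σ(L/AE) = 0.5057/1.579×10⁻⁵ = 32.02 kN (tensile).
For the stainless steel segment, free thermal change = 16.6×10⁻⁶×41×600 = 0.4084 mm and elastic change from P = 32020×600/(240×200×10³) = 0.4003 mm; these oppose, so the net change is 0.0081 mm (segment shortens).

|ΔL| ≈ 0.0081 mm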